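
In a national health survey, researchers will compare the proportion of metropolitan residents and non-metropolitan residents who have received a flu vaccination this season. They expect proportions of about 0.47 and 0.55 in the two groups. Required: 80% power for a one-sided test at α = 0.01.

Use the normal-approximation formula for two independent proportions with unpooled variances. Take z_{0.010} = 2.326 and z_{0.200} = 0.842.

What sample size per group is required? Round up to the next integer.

n = (z_α + z_β)² · [p₁(1−p₁) + p₂(1−p₂)] / (p₁ − p₂)²
  = (2.326 + 0.842)² · (0.47·0.53 + 0.55·0.45) / (-0.08)²
  = (3.168)² · (0.2491 + 0.2475) / 0.0064
  = 10.0362 · 0.4966 / 0.0064
  = 778.75
Round up → n = 779 per group.

n = 779 per group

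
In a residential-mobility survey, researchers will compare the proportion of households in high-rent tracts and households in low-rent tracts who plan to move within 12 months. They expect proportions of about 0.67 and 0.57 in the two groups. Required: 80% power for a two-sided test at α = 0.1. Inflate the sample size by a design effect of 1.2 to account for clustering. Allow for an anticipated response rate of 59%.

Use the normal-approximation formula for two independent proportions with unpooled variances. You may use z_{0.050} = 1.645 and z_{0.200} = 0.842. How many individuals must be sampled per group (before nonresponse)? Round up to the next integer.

n = (z_{α/2} + z_β)² · [p₁(1−p₁) + p₂(1−p₂)] / (p₁ − p₂)²
  = (1.645 + 0.842)² · (0.67·0.33 + 0.57·0.43) / (0.10)²
  = (2.487)² · (0.2211 + 0.2451) / 0.0100
  = 6.1852 · 0.4662 / 0.0100
  = 288.35
Design effect: 1.2 × 288.35 = 346.02.
Adjust for 59% response: 346.02 / 0.59 = 586.48.
Round up → n = 587 per group.

n = 587 per group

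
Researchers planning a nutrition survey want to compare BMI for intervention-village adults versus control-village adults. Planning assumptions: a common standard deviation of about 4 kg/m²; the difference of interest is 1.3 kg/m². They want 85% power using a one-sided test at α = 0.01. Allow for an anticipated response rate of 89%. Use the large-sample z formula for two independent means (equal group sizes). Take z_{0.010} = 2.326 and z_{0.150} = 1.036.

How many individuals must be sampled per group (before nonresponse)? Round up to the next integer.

n = (z_α + z_β)² · (σ₁² + σ₂²) / δ²
  = (2.326 + 1.036)² · (2·4² = 32) / 1.3²
  = 11.3030 · 32 / 1.69
  = 214.02
Adjust for 89% response: 214.02 / 0.89 = 240.47.
Round up → n = 241 per group.

n = 241 per group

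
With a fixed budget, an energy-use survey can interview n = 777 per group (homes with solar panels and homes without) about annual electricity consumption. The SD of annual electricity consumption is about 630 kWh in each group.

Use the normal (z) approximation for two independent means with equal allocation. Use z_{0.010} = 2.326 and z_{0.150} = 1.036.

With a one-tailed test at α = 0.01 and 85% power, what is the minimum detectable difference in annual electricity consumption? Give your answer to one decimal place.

Minimum detectable difference ≈ 107.5 kWh

δ = (z_α + z_β) · √((σ₁²+σ₂²)/n)
  = (2.326 + 1.036) · √(793800/777)
  = 3.362 · √1021.6
  = 3.362 · 31.9628
  = 107.4590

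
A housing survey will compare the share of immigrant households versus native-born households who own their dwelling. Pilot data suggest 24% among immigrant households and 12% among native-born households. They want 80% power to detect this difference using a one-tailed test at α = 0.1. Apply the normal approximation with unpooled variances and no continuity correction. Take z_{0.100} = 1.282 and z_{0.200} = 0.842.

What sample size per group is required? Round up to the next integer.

n = 91 per group

n = (z_α + z_β)² · [p₁(1−p₁) + p₂(1−p₂)] / (p₁ − p₂)²
  = (1.282 + 0.842)² · (0.24·0.76 + 0.12·0.88) / (0.12)²
  = (2.124)² · (0.1824 + 0.1056) / 0.0144
  = 4.5114 · 0.2880 / 0.0144
  = 90.23
Round up → n = 91 per group.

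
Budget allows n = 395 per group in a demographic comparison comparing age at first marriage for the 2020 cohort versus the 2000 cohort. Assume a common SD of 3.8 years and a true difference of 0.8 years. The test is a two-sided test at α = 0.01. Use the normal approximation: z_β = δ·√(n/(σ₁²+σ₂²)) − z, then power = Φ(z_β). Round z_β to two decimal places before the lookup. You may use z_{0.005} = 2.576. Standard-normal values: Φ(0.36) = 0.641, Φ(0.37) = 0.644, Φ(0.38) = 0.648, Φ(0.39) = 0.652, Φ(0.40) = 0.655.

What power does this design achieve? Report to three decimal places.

z_β = δ·√(n/(σ₁²+σ₂²)) − z_{α/2}
    = 0.8 · √(395/28.88) − 2.576
    = 0.8 · 3.69828 − 2.576
    = 2.9586 − 2.576 = 0.3826 → 0.38
Power = Φ(0.38) = 0.648.

Power ≈ 0.648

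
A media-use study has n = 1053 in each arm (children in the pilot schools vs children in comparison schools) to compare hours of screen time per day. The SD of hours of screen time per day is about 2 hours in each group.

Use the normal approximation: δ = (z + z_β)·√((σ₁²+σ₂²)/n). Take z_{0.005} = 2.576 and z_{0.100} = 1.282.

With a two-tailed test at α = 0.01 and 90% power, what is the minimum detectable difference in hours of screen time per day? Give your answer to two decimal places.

δ = (z_{α/2} + z_β) · √((σ₁²+σ₂²)/n)
  = (2.576 + 1.282) · √(8/1053)
  = 3.858 · √0.0076
  = 3.858 · 0.0872
  = 0.3363

Minimum detectable difference ≈ 0.34 hours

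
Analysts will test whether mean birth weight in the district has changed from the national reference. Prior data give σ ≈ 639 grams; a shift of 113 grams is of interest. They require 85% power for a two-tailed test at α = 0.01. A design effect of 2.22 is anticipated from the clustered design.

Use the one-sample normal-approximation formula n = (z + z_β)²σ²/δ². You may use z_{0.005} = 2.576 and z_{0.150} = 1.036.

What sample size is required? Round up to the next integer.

n = (z_{α/2} + z_β)² · σ² / δ²
  = (2.576 + 1.036)² · 639² / 113²
  = 13.0465 · 408321 / 12769
  = 417.20
Design effect: 2.22 × 417.20 = 926.18.
Round up → n = 927.

n = 927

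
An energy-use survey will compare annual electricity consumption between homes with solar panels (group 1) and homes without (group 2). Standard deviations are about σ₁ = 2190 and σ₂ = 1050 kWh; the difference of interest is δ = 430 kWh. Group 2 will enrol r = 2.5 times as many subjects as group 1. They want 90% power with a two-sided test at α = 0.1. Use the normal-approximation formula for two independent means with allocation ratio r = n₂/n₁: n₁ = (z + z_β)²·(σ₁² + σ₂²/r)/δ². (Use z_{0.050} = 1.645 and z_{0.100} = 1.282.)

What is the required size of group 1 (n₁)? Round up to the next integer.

n₁ = (z_{α/2} + z_β)² · (σ₁² + σ₂²/r) / δ²
   = (1.645 + 1.282)² · (2190² + 1050²/2.5) / 430²
   = 8.5673 · (4796100 + 441000) / 184900
   = 8.5673 · 5237100 / 184900
   = 242.66
Round up → n₁ = 243; n₂ = r·n₁ = 2.5 × 243 = 608.

n₁ = 243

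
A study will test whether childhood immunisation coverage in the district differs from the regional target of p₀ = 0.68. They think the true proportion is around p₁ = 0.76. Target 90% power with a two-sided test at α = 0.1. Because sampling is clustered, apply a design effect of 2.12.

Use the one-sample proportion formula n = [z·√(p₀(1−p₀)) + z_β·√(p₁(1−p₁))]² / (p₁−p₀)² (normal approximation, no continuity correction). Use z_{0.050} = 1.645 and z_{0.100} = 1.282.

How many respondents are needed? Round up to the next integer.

n = 573

n = [z_{α/2}·√(p₀q₀) + z_β·√(p₁q₁)]² / (p₁ − p₀)²
  = [1.645·√(0.68·0.32) + 1.282·√(0.76·0.24)]² / (0.08)²
  = [1.645·0.4665 + 1.282·0.4271]² / 0.0064
  = [1.3149]² / 0.0064
  = 270.14
Design effect: 2.12 × 270.14 = 572.70.
Round up → n = 573.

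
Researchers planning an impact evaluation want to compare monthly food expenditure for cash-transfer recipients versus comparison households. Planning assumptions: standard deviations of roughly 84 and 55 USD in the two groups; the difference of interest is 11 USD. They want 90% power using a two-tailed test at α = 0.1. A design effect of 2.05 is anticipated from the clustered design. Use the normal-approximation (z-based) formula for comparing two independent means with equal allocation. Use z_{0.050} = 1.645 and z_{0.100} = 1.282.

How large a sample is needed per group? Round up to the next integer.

n = (z_{α/2} + z_β)² · (σ₁² + σ₂²) / δ²
  = (1.645 + 1.282)² · (84² + 55² = 10081) / 11²
  = 8.5673 · 10081 / 121
  = 713.78
Design effect: 2.05 × 713.78 = 1463.25.
Round up → n = 1464 per group.

n = 1464 per group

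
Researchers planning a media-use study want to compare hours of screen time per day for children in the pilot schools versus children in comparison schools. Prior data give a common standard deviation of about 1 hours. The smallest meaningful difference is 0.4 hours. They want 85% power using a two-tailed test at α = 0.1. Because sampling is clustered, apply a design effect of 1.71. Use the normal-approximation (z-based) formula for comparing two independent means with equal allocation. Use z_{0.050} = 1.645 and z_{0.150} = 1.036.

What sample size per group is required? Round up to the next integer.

n = (z_{α/2} + z_β)² · (σ₁² + σ₂²) / δ²
  = (1.645 + 1.036)² · (2·1² = 2) / 0.4²
  = 7.1878 · 2 / 0.16
  = 89.85
Design effect: 1.71 × 89.85 = 153.64.
Round up → n = 154 per group.

n = 154 per group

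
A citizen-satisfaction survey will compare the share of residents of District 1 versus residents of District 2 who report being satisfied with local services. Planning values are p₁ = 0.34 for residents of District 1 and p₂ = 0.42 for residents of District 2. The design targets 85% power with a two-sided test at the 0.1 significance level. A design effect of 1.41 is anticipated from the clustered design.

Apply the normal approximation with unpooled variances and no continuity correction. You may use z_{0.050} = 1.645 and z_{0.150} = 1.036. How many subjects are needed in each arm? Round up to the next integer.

n = (z_{α/2} + z_β)² · [p₁(1−p₁) + p₂(1−p₂)] / (p₁ − p₂)²
  = (1.645 + 1.036)² · (0.34·0.66 + 0.42·0.58) / (-0.08)²
  = (2.681)² · (0.2244 + 0.2436) / 0.0064
  = 7.1878 · 0.4680 / 0.0064
  = 525.61
Design effect: 1.41 × 525.61 = 741.10.
Round up → n = 742 per group.

n = 742 per group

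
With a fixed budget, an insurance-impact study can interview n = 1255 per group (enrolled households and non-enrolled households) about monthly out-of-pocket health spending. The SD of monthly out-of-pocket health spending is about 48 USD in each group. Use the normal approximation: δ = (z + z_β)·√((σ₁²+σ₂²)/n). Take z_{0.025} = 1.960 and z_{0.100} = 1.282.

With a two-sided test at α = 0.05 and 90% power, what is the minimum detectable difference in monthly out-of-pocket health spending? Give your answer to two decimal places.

δ = (z_{α/2} + z_β) · √((σ₁²+σ₂²)/n)
  = (1.960 + 1.282) · √(4608/1255)
  = 3.242 · √3.6717
  = 3.242 · 1.9162
  = 6.2122

Minimum detectable difference ≈ 6.21 USD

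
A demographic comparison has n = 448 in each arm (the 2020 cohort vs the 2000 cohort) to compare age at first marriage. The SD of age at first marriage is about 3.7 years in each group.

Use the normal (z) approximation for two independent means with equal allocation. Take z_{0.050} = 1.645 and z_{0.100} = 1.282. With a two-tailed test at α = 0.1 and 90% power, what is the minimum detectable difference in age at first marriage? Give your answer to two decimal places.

Minimum detectable difference ≈ 0.72 years

δ = (z_{α/2} + z_β) · √((σ₁²+σ₂²)/n)
  = (1.645 + 1.282) · √(27.38/448)
  = 2.927 · √0.06112
  = 2.927 · 0.2472
  = 0.7236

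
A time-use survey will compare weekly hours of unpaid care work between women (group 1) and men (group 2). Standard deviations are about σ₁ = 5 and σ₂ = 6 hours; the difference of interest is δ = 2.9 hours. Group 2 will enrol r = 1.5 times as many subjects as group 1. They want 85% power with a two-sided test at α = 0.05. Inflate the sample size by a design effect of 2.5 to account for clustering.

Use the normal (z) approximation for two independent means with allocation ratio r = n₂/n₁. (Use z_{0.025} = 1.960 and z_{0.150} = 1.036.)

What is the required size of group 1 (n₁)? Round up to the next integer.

n₁ = 131

n₁ = (z_{α/2} + z_β)² · (σ₁² + σ₂²/r) / δ²
   = (1.960 + 1.036)² · (5² + 6²/1.5) / 2.9²
   = 8.9760 · (25 + 24) / 8.41
   = 8.9760 · 49 / 8.41
   = 52.30
Design effect: 2.5 × 52.30 = 130.74.
Round up → n₁ = 131; n₂ = r·n₁ = 1.5 × 131 = 197.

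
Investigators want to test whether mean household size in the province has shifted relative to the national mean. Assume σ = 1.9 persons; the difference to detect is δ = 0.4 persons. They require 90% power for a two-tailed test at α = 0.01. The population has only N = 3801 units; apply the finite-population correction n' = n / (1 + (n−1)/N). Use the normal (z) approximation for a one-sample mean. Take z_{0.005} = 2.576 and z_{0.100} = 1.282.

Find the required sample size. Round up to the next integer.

n = 309

n = (z_{α/2} + z_β)² · σ² / δ²
  = (2.576 + 1.282)² · 1.9² / 0.4²
  = 14.8842 · 3.61 / 0.16
  = 335.82
Finite-population correction (N = 3801): 335.82 / (1 + (335.82 − 1)/3801) = 308.64.
Round up → n = 309.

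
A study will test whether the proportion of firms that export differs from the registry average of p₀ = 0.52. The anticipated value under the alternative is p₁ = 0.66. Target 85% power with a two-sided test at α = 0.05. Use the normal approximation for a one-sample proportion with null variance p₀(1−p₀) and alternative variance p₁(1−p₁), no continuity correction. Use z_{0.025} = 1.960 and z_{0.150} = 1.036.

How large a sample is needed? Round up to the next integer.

n = [z_{α/2}·√(p₀q₀) + z_β·√(p₁q₁)]² / (p₁ − p₀)²
  = [1.960·√(0.52·0.48) + 1.036·√(0.66·0.34)]² / (0.14)²
  = [1.960·0.4996 + 1.036·0.4737]² / 0.0196
  = [1.4700]² / 0.0196
  = 110.25
Round up → n = 111.

n = 111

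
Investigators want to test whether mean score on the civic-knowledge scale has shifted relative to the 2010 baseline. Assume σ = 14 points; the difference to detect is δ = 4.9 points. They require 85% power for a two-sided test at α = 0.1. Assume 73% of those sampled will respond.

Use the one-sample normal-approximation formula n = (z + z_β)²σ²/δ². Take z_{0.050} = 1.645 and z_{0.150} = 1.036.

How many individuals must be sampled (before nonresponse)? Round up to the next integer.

n = (z_{α/2} + z_β)² · σ² / δ²
  = (1.645 + 1.036)² · 14² / 4.9²
  = 7.1878 · 196 / 24.01
  = 58.68
Adjust for 73% response: 58.68 / 0.73 = 80.38.
Round up → n = 81.

n = 81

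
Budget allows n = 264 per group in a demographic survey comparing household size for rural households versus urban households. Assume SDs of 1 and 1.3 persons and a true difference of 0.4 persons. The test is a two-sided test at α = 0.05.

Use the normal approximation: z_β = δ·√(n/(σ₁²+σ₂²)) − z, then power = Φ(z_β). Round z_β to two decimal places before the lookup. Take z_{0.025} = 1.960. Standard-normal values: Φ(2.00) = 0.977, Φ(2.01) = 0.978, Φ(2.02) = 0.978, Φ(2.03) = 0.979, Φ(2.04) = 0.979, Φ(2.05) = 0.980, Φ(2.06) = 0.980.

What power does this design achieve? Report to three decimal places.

Power ≈ 0.977

z_β = δ·√(n/(σ₁²+σ₂²)) − z_{α/2}
    = 0.4 · √(264/2.69) − 1.960
    = 0.4 · 9.90663 − 1.960
    = 3.9627 − 1.960 = 2.0027 → 2.00
Power = Φ(2.00) = 0.977.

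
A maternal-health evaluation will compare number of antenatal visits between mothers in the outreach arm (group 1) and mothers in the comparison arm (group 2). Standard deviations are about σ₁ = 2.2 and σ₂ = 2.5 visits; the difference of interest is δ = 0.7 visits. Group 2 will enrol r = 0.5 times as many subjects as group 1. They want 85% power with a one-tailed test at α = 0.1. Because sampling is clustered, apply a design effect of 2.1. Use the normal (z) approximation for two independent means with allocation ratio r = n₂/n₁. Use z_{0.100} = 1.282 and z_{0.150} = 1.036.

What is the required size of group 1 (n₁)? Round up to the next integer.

n₁ = 400

n₁ = (z_α + z_β)² · (σ₁² + σ₂²/r) / δ²
   = (1.282 + 1.036)² · (2.2² + 2.5²/0.5) / 0.7²
   = 5.3731 · (4.84 + 12.5) / 0.49
   = 5.3731 · 17.34 / 0.49
   = 190.14
Design effect: 2.1 × 190.14 = 399.30.
Round up → n₁ = 400; n₂ = r·n₁ = 0.5 × 400 = 200.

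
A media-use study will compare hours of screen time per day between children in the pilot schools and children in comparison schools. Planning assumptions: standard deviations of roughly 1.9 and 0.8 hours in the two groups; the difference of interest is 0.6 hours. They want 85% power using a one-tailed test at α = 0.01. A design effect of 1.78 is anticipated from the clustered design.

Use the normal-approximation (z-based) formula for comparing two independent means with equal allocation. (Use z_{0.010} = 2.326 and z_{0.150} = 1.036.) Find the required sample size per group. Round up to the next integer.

n = (z_α + z_β)² · (σ₁² + σ₂²) / δ²
  = (2.326 + 1.036)² · (1.9² + 0.8² = 4.25) / 0.6²
  = 11.3030 · 4.25 / 0.36
  = 133.44
Design effect: 1.78 × 133.44 = 237.52.
Round up → n = 238 per group.

n = 238 per group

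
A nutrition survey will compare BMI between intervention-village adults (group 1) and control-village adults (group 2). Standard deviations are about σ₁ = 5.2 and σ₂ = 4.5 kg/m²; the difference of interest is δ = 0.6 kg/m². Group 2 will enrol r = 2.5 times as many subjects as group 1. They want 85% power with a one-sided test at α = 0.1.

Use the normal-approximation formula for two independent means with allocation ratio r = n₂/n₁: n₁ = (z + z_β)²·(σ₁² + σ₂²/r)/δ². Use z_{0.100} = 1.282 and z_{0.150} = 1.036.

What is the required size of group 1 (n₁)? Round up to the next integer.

n₁ = (z_α + z_β)² · (σ₁² + σ₂²/r) / δ²
   = (1.282 + 1.036)² · (5.2² + 4.5²/2.5) / 0.6²
   = 5.3731 · (27.04 + 8.1) / 0.36
   = 5.3731 · 35.14 / 0.36
   = 524.48
Round up → n₁ = 525; n₂ = r·n₁ = 2.5 × 525 = 1313.

n₁ = 525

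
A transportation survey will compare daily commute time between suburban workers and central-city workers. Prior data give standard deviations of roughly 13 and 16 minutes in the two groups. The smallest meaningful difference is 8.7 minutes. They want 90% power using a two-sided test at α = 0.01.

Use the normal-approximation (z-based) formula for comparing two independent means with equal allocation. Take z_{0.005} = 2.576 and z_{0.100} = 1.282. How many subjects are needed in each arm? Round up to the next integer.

n = 84 per group

n = (z_{α/2} + z_β)² · (σ₁² + σ₂²) / δ²
  = (2.576 + 1.282)² · (13² + 16² = 425) / 8.7²
  = 14.8842 · 425 / 75.69
  = 83.57
Round up → n = 84 per group.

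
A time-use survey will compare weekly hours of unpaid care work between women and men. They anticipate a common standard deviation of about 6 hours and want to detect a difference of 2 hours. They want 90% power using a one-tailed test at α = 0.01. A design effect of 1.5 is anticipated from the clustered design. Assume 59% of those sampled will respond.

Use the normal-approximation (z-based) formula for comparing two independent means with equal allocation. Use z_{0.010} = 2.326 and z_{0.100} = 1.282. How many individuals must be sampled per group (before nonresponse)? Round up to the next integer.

n = (z_α + z_β)² · (σ₁² + σ₂²) / δ²
  = (2.326 + 1.282)² · (2·6² = 72) / 2²
  = 13.0177 · 72 / 4
  = 234.32
Design effect: 1.5 × 234.32 = 351.48.
Adjust for 59% response: 351.48 / 0.59 = 595.72.
Round up → n = 596 per group.

n = 596 per group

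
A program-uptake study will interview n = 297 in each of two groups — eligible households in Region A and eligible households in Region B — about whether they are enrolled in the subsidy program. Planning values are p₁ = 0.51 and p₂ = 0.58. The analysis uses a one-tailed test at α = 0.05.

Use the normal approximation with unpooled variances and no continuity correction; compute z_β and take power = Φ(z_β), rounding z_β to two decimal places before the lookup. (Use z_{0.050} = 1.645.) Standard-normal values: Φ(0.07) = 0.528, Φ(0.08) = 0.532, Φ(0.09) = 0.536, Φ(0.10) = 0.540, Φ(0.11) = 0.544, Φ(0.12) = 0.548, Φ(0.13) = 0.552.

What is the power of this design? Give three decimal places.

Power ≈ 0.528

z_β = |p₁−p₂|·√(n/[p₁q₁+p₂q₂]) − z_α
    = 0.07 · √(297/0.4935) − 1.645
    = 0.07 · 24.5321 − 1.645
    = 1.7172 − 1.645 = 0.0722 → 0.07
Power = Φ(0.07) = 0.528.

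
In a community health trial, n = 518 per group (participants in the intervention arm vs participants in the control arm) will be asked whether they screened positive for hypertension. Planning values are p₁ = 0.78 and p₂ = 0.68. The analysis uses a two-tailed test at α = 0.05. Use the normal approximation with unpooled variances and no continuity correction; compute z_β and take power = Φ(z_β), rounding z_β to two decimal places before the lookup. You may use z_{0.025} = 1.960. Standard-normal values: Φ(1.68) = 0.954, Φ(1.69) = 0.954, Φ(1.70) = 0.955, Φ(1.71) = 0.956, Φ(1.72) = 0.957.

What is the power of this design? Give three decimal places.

Power ≈ 0.954

z_β = |p₁−p₂|·√(n/[p₁q₁+p₂q₂]) − z_{α/2}
    = 0.10 · √(518/0.3892) − 1.960
    = 0.10 · 36.4820 − 1.960
    = 3.6482 − 1.960 = 1.6882 → 1.69
Power = Φ(1.69) = 0.954.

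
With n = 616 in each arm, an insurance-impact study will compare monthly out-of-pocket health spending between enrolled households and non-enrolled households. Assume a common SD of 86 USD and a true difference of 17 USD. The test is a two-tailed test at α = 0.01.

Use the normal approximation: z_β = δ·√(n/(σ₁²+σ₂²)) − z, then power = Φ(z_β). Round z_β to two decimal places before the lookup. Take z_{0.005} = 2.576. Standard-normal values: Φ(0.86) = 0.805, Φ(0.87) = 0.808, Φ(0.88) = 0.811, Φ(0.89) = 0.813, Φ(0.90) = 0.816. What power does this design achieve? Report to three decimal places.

z_β = δ·√(n/(σ₁²+σ₂²)) − z_{α/2}
    = 17 · √(616/14792) − 2.576
    = 17 · 0.20407 − 2.576
    = 3.4692 − 2.576 = 0.8932 → 0.89
Power = Φ(0.89) = 0.813.

Power ≈ 0.813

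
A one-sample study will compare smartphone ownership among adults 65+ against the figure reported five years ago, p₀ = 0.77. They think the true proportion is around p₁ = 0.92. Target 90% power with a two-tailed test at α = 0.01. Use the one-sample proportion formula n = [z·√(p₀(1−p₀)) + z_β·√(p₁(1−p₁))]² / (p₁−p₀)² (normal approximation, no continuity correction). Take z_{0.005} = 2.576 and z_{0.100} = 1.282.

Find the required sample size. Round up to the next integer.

n = 92

n = [z_{α/2}·√(p₀q₀) + z_β·√(p₁q₁)]² / (p₁ − p₀)²
  = [2.576·√(0.77·0.23) + 1.282·√(0.92·0.08)]² / (0.15)²
  = [2.576·0.4208 + 1.282·0.2713]² / 0.0225
  = [1.4319]² / 0.0225
  = 91.12
Round up → n = 92.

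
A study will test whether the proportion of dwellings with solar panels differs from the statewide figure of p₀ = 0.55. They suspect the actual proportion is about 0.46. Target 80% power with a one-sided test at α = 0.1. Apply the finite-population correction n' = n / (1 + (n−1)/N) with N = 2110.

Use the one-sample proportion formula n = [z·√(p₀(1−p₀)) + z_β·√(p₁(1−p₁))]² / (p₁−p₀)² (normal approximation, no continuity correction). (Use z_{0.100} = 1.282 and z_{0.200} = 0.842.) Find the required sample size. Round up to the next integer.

n = 130

n = [z_α·√(p₀q₀) + z_β·√(p₁q₁)]² / (p₁ − p₀)²
  = [1.282·√(0.55·0.45) + 0.842·√(0.46·0.54)]² / (-0.09)²
  = [1.282·0.4975 + 0.842·0.4984]² / 0.0081
  = [1.0574]² / 0.0081
  = 138.05
Finite-population correction (N = 2110): 138.05 / (1 + (138.05 − 1)/2110) = 129.63.
Round up → n = 130.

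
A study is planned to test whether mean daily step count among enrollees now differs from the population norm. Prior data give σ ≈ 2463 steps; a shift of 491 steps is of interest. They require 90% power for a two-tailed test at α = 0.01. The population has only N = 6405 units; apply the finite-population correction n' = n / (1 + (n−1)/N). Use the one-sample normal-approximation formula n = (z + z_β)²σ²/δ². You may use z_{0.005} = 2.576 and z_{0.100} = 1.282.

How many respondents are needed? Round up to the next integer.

n = 354

n = (z_{α/2} + z_β)² · σ² / δ²
  = (2.576 + 1.282)² · 2463² / 491²
  = 14.8842 · 6066369 / 241081
  = 374.53
Finite-population correction (N = 6405): 374.53 / (1 + (374.53 − 1)/6405) = 353.89.
Round up → n = 354.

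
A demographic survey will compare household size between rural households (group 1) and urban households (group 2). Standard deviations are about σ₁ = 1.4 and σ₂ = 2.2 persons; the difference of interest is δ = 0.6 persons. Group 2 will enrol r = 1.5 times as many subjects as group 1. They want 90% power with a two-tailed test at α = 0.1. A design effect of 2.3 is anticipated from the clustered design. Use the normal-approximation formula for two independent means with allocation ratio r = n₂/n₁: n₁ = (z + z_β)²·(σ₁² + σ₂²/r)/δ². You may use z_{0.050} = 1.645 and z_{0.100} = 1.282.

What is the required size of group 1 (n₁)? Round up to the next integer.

n₁ = 284

n₁ = (z_{α/2} + z_β)² · (σ₁² + σ₂²/r) / δ²
   = (1.645 + 1.282)² · (1.4² + 2.2²/1.5) / 0.6²
   = 8.5673 · (1.96 + 3.2267) / 0.36
   = 8.5673 · 5.1867 / 0.36
   = 123.43
Design effect: 2.3 × 123.43 = 283.90.
Round up → n₁ = 284; n₂ = r·n₁ = 1.5 × 284 = 426.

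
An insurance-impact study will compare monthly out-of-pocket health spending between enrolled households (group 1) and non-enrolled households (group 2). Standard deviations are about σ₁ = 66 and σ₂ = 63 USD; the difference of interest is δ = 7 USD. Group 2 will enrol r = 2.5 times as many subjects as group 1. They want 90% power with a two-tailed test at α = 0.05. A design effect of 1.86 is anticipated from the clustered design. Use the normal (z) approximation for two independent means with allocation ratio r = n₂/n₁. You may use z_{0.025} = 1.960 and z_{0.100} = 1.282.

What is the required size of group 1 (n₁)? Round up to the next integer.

n₁ = 2372

n₁ = (z_{α/2} + z_β)² · (σ₁² + σ₂²/r) / δ²
   = (1.960 + 1.282)² · (66² + 63²/2.5) / 7²
   = 10.5106 · (4356 + 1587.6) / 49
   = 10.5106 · 5943.6 / 49
   = 1274.91
Design effect: 1.86 × 1274.91 = 2371.33.
Round up → n₁ = 2372; n₂ = r·n₁ = 2.5 × 2372 = 5930.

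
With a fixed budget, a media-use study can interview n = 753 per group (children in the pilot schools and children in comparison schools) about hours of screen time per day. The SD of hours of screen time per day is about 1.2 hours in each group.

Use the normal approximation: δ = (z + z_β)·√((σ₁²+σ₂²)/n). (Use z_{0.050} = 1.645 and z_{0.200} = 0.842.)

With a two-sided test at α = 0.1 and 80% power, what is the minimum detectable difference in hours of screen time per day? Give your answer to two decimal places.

δ = (z_{α/2} + z_β) · √((σ₁²+σ₂²)/n)
  = (1.645 + 0.842) · √(2.88/753)
  = 2.487 · √0.00382
  = 2.487 · 0.0618
  = 0.1538

Minimum detectable difference ≈ 0.15 hours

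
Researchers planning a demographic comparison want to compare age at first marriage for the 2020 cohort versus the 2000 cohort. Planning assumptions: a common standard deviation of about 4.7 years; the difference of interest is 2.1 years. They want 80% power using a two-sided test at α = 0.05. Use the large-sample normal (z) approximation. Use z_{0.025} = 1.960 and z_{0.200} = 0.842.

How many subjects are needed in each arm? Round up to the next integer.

n = (z_{α/2} + z_β)² · (σ₁² + σ₂²) / δ²
  = (1.960 + 0.842)² · (2·4.7² = 44.18) / 2.1²
  = 7.8512 · 44.18 / 4.41
  = 78.65
Round up → n = 79 per group.

n = 79 per group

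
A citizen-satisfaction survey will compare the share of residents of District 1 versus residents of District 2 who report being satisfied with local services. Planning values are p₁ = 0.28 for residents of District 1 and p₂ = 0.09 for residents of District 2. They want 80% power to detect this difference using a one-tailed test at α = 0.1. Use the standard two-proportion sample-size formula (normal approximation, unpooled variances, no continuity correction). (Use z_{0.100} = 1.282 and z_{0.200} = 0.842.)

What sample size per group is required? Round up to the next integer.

n = (z_α + z_β)² · [p₁(1−p₁) + p₂(1−p₂)] / (p₁ − p₂)²
  = (1.282 + 0.842)² · (0.28·0.72 + 0.09·0.91) / (0.19)²
  = (2.124)² · (0.2016 + 0.0819) / 0.0361
  = 4.5114 · 0.2835 / 0.0361
  = 35.43
Round up → n = 36 per group.

n = 36 per group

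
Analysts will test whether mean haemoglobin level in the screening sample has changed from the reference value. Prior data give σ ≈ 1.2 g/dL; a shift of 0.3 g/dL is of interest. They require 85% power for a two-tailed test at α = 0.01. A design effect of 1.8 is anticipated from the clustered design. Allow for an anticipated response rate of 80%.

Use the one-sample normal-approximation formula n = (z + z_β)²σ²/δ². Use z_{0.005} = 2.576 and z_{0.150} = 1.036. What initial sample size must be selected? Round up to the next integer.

n = (z_{α/2} + z_β)² · σ² / δ²
  = (2.576 + 1.036)² · 1.2² / 0.3²
  = 13.0465 · 1.44 / 0.09
  = 208.74
Design effect: 1.8 × 208.74 = 375.74.
Adjust for 80% response: 375.74 / 0.80 = 469.68.
Round up → n = 470.

n = 470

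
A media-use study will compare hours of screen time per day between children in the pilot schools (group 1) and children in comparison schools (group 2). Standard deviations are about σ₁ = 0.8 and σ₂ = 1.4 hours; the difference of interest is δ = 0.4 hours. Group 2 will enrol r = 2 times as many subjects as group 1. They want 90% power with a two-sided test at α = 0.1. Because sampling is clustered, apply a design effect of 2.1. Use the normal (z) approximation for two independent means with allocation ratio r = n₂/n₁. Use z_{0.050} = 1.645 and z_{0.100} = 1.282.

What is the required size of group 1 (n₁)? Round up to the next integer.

n₁ = (z_{α/2} + z_β)² · (σ₁² + σ₂²/r) / δ²
   = (1.645 + 1.282)² · (0.8² + 1.4²/2) / 0.4²
   = 8.5673 · (0.64 + 0.98) / 0.16
   = 8.5673 · 1.62 / 0.16
   = 86.74
Design effect: 2.1 × 86.74 = 182.16.
Round up → n₁ = 183; n₂ = r·n₁ = 2 × 183 = 366.

n₁ = 183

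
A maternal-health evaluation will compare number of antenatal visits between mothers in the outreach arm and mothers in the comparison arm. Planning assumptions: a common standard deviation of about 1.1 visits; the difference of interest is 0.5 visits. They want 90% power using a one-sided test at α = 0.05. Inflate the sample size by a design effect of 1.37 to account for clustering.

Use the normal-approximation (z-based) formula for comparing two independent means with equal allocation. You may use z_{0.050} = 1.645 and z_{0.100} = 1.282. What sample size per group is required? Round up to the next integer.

n = (z_α + z_β)² · (σ₁² + σ₂²) / δ²
  = (1.645 + 1.282)² · (2·1.1² = 2.42) / 0.5²
  = 8.5673 · 2.42 / 0.25
  = 82.93
Design effect: 1.37 × 82.93 = 113.62.
Round up → n = 114 per group.

n = 114 per group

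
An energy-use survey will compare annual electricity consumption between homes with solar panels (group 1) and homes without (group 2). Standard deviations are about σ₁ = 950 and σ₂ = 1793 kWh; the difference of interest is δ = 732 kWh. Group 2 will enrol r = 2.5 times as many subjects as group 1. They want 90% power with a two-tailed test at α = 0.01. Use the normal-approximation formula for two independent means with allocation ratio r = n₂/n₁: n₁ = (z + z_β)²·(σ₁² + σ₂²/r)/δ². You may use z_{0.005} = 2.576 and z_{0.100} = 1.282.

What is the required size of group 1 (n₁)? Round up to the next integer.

n₁ = 61

n₁ = (z_{α/2} + z_β)² · (σ₁² + σ₂²/r) / δ²
   = (2.576 + 1.282)² · (950² + 1793²/2.5) / 732²
   = 14.8842 · (902500 + 1285939.6) / 535824
   = 14.8842 · 2188439.6 / 535824
   = 60.79
Round up → n₁ = 61; n₂ = r·n₁ = 2.5 × 61 = 153.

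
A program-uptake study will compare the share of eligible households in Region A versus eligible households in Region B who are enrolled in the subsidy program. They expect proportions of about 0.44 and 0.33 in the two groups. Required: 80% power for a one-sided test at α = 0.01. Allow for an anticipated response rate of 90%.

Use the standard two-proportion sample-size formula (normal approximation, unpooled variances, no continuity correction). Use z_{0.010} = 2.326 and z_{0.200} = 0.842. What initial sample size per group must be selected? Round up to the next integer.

n = (z_α + z_β)² · [p₁(1−p₁) + p₂(1−p₂)] / (p₁ − p₂)²
  = (2.326 + 0.842)² · (0.44·0.56 + 0.33·0.67) / (0.11)²
  = (3.168)² · (0.2464 + 0.2211) / 0.0121
  = 10.0362 · 0.4675 / 0.0121
  = 387.76
Adjust for 90% response: 387.76 / 0.90 = 430.85.
Round up → n = 431 per group.

n = 431 per group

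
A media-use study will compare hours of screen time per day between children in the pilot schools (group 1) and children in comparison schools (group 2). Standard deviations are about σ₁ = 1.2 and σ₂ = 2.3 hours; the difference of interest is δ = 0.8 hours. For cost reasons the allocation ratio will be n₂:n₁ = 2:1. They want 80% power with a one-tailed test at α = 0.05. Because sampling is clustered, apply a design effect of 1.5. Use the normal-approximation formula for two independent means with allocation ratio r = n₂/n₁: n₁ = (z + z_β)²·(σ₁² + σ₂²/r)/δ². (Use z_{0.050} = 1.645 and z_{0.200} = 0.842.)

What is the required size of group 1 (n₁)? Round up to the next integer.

n₁ = (z_α + z_β)² · (σ₁² + σ₂²/r) / δ²
   = (1.645 + 0.842)² · (1.2² + 2.3²/2) / 0.8²
   = 6.1852 · (1.44 + 2.645) / 0.64
   = 6.1852 · 4.085 / 0.64
   = 39.48
Design effect: 1.5 × 39.48 = 59.22.
Round up → n₁ = 60; n₂ = r·n₁ = 2 × 60 = 120.

n₁ = 60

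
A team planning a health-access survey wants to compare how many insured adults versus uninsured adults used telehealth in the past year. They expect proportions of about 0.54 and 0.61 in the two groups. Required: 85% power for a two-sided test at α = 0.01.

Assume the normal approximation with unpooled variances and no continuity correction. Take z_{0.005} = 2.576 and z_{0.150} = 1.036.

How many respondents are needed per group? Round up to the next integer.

n = (z_{α/2} + z_β)² · [p₁(1−p₁) + p₂(1−p₂)] / (p₁ − p₂)²
  = (2.576 + 1.036)² · (0.54·0.46 + 0.61·0.39) / (-0.07)²
  = (3.612)² · (0.2484 + 0.2379) / 0.0049
  = 13.0465 · 0.4863 / 0.0049
  = 1294.80
Round up → n = 1295 per group.

n = 1295 per group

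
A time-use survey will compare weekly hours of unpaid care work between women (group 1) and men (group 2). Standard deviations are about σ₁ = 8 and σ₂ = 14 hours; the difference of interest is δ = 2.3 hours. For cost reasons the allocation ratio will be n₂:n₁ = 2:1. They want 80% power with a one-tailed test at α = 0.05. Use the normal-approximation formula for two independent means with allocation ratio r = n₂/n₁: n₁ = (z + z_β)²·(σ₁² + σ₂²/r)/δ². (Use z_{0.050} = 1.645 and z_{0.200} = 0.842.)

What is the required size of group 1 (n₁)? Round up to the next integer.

n₁ = 190

n₁ = (z_α + z_β)² · (σ₁² + σ₂²/r) / δ²
   = (1.645 + 0.842)² · (8² + 14²/2) / 2.3²
   = 6.1852 · (64 + 98) / 5.29
   = 6.1852 · 162 / 5.29
   = 189.41
Round up → n₁ = 190; n₂ = r·n₁ = 2 × 190 = 380.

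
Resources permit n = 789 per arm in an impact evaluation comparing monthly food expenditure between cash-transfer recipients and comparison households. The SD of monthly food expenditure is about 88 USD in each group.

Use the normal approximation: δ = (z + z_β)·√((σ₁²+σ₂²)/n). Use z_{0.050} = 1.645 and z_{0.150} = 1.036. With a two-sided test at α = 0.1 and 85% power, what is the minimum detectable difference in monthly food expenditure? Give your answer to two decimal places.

Minimum detectable difference ≈ 11.88 USD

δ = (z_{α/2} + z_β) · √((σ₁²+σ₂²)/n)
  = (1.645 + 1.036) · √(15488/789)
  = 2.681 · √19.6299
  = 2.681 · 4.4306
  = 11.8783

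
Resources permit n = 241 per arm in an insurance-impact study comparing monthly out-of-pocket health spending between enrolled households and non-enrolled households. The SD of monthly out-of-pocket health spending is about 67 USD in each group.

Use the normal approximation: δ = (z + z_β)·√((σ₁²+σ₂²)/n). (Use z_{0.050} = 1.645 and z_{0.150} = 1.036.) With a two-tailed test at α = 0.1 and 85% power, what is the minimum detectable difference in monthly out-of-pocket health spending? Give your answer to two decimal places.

Minimum detectable difference ≈ 16.36 USD

δ = (z_{α/2} + z_β) · √((σ₁²+σ₂²)/n)
  = (1.645 + 1.036) · √(8978/241)
  = 2.681 · √37.2531
  = 2.681 · 6.1035
  = 16.3636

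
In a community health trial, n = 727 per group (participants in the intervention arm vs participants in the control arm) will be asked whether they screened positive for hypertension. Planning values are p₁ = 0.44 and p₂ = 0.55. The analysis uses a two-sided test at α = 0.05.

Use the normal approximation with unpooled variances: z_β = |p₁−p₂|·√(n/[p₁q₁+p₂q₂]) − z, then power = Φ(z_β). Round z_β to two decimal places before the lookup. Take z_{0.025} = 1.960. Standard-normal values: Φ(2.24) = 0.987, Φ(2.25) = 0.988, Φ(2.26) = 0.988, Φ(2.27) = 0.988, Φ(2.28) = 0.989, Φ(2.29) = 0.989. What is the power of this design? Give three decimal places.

Power ≈ 0.988

z_β = |p₁−p₂|·√(n/[p₁q₁+p₂q₂]) − z_{α/2}
    = 0.11 · √(727/0.4939) − 1.960
    = 0.11 · 38.3661 − 1.960
    = 4.2203 − 1.960 = 2.2603 → 2.26
Power = Φ(2.26) = 0.988.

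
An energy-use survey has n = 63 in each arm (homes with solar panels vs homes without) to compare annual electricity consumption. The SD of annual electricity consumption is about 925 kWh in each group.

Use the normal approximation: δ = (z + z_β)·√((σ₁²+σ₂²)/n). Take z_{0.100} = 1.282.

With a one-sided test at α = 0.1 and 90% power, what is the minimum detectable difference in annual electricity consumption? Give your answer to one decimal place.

Minimum detectable difference ≈ 422.6 kWh

δ = (z_α + z_β) · √((σ₁²+σ₂²)/n)
  = (1.282 + 1.282) · √(1711250/63)
  = 2.564 · √27162.7
  = 2.564 · 164.8111
  = 422.5757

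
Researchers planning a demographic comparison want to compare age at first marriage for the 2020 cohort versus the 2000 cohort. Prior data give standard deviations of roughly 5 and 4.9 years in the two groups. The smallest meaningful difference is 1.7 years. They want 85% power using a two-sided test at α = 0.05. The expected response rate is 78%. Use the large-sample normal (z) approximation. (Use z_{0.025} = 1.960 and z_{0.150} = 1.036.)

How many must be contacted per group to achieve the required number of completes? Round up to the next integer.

n = 196 per group

n = (z_{α/2} + z_β)² · (σ₁² + σ₂²) / δ²
  = (1.960 + 1.036)² · (5² + 4.9² = 49.01) / 1.7²
  = 8.9760 · 49.01 / 2.89
  = 152.22
Adjust for 78% response: 152.22 / 0.78 = 195.15.
Round up → n = 196 per group.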